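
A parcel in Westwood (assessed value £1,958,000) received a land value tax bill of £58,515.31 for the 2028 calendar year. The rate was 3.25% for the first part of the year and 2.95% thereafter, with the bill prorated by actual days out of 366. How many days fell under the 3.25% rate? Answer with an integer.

47 days

Let d = days at the first rate; then 366 − d days at the second rate.
£1,958,000 × [3.25%·d + 2.95%·(366−d)] / 366 = £58,515.31
Solving gives d = 47, so the new rate took effect on 17 Feb 2028.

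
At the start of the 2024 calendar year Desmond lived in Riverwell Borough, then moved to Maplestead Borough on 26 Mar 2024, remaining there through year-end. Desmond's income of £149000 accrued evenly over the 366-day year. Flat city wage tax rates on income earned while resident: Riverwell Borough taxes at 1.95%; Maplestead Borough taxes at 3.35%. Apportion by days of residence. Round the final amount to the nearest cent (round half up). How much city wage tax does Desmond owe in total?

Riverwell Borough, 1 Jan – 25 Mar 2024: 85 days → £149000 × 1.95% × 85/366 = £674.7746
Maplestead Borough, 26 Mar – 31 Dec 2024: 281 days → £149000 × 3.35% × 281/366 = £3832.2719
Total = £4507.0464

£4507.05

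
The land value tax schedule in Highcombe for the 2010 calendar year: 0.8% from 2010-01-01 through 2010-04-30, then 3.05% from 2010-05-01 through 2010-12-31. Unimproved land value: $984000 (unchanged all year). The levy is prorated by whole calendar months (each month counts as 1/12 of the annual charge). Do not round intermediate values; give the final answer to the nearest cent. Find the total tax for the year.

$22632.00

2010-01-01 to 2010-04-30: 4 months at 0.8% → $984000 × 0.8% × 4/12 = $2624.0000
2010-05-01 to 2010-12-31: 8 months at 3.05% → $984000 × 3.05% × 8/12 = $20008.0000
Total = $22632.0000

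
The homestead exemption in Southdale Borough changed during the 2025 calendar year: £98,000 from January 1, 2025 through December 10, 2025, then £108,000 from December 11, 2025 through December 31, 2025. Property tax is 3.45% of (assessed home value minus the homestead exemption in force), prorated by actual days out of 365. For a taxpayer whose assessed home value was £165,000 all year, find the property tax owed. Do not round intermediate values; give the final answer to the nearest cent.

£2,291.65

January 1 – December 10, 2025: 344 days, exemption £98,000 → (£165,000 − £98,000) × 3.45% × 344/365 = £2,178.5096
December 11 – December 31, 2025: 21 days, exemption £108,000 → (£165,000 − £108,000) × 3.45% × 21/365 = £113.1411
Total = £2,291.6507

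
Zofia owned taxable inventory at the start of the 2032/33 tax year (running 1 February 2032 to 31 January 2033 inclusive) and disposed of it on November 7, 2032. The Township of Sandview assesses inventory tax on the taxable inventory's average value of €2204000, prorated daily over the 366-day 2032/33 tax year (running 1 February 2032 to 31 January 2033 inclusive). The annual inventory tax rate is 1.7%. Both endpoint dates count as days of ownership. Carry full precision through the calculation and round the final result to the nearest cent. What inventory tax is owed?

Days held (February 1 – November 7, 2032): 281 out of 366
Tax = €2204000 × 1.7% × 281/366 = €28766.4153

€28766.42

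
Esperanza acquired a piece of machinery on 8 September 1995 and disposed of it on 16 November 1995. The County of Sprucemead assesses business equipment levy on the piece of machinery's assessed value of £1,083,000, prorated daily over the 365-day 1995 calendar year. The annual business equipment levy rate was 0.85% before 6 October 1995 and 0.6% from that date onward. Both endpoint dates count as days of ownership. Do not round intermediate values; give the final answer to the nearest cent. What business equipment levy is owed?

£1,453.89

8 September – 5 October 1995: 28 days at 0.85% → £1,083,000 × 0.85% × 28/365 = £706.1753
6 October – 16 November 1995: 42 days at 0.6% → £1,083,000 × 0.6% × 42/365 = £747.7151
Total = £1,453.8904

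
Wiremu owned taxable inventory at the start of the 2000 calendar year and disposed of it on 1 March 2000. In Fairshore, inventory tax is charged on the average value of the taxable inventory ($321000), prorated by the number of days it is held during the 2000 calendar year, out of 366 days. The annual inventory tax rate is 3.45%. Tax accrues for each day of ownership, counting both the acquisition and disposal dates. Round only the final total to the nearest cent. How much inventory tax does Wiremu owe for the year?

Days held (1 January – 1 March 2000): 61 out of 366
Tax = $321000 × 3.45% × 61/366 = $1845.7500

$1845.75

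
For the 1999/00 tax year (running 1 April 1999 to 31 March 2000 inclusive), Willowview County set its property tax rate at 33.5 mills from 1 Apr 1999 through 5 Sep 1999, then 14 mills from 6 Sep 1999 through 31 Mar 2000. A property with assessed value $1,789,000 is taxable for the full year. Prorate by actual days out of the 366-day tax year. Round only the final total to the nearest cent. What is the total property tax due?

1 Apr – 5 Sep 1999: 158 days at 33.5 mills → $1,789,000 × 3.35% × 158/366 = $25,872.0683
6 Sep 1999 – 31 Mar 2000: 208 days at 14 mills → $1,789,000 × 1.4% × 208/366 = $14,233.7923
Total = $40,105.8607

$40,105.86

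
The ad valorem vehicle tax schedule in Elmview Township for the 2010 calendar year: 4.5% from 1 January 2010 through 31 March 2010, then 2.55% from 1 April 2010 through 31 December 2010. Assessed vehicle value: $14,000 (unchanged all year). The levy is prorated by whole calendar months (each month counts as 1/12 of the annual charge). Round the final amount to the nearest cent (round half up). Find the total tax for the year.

$425.25

1 January – 31 March 2010: 3 months at 4.5% → $14,000 × 4.5% × 3/12 = $157.5000
1 April – 31 December 2010: 9 months at 2.55% → $14,000 × 2.55% × 9/12 = $267.7500
Total = $425.2500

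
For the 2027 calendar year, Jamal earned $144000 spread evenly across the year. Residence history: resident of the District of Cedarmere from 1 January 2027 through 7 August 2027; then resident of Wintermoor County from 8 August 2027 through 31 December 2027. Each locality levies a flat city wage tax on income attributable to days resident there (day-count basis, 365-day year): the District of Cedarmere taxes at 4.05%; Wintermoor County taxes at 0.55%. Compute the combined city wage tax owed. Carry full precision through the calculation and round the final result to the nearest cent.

The District of Cedarmere, 1 January – 7 August 2027: 219 days → $144000 × 4.05% × 219/365 = $3499.2000
Wintermoor County, 8 August – 31 December 2027: 146 days → $144000 × 0.55% × 146/365 = $316.8000
Total = $3816.0000

$3816.00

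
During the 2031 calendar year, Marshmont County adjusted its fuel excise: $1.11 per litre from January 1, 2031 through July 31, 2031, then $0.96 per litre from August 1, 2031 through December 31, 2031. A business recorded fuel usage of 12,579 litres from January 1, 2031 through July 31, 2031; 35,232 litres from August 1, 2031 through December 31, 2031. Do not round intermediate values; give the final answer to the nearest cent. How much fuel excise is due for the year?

January 1 – July 31, 2031: 12,579 litres at $1.11/litre → $13962.69
August 1 – December 31, 2031: 35,232 litres at $0.96/litre → $33822.72

$47785.41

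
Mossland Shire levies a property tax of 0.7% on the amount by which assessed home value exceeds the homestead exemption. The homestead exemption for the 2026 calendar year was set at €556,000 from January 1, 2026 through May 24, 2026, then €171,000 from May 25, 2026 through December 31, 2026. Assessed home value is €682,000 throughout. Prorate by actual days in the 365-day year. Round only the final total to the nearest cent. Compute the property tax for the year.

€2,513.77

January 1 – May 24, 2026: 144 days, exemption €556,000 → (€682,000 − €556,000) × 0.7% × 144/365 = €347.9671
May 25 – December 31, 2026: 221 days, exemption €171,000 → (€682,000 − €171,000) × 0.7% × 221/365 = €2,165.8000
Total = €2,513.7671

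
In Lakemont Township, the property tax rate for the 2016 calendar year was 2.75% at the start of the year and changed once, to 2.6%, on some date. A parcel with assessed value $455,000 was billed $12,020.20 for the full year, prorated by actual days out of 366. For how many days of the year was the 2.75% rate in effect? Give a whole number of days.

Let d = days at the first rate; then 366 − d days at the second rate.
$455,000 × [2.75%·d + 2.6%·(366−d)] / 366 = $12,020.20
Solving gives d = 102, so the new rate took effect on 12 Apr 2016.

102 days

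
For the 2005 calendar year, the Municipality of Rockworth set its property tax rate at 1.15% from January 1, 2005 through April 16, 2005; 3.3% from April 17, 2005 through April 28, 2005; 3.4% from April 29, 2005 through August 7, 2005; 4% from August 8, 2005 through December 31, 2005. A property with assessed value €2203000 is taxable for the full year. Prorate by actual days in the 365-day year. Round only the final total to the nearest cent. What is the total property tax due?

€65721.83

January 1 – April 16, 2005: 106 days at 1.15% → €2203000 × 1.15% × 106/365 = €7357.4164
April 17 – April 28, 2005: 12 days at 3.3% → €2203000 × 3.3% × 12/365 = €2390.1041
April 29 – August 7, 2005: 101 days at 3.4% → €2203000 × 3.4% × 101/365 = €20726.3068
August 8 – December 31, 2005: 146 days at 4% → €2203000 × 4% × 146/365 = €35248.0000
Total = €65721.8274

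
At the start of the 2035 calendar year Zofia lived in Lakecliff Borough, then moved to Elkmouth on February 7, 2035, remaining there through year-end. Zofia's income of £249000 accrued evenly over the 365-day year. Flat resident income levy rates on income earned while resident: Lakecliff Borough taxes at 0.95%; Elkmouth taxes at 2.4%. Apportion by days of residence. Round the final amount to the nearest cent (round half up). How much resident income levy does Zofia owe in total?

£5610.00

Lakecliff Borough, January 1 – February 6, 2035: 37 days → £249000 × 0.95% × 37/365 = £239.7904
Elkmouth, February 7 – December 31, 2035: 328 days → £249000 × 2.4% × 328/365 = £5370.2137
Total = £5610.0041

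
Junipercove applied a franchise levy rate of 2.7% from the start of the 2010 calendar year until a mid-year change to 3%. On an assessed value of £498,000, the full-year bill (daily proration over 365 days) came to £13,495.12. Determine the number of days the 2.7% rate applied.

353 days

Let d = days at the first rate; then 365 − d days at the second rate.
£498,000 × [2.7%·d + 3%·(365−d)] / 365 = £13,495.12
Solving gives d = 353, so the new rate took effect on December 20, 2010.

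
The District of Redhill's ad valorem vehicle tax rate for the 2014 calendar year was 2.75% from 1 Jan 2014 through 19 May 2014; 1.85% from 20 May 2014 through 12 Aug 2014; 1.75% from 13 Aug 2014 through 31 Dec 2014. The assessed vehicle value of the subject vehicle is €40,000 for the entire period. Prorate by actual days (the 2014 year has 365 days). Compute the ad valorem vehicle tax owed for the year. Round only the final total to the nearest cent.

1 Jan – 19 May 2014: 139 days at 2.75% → €40,000 × 2.75% × 139/365 = €418.9041
20 May – 12 Aug 2014: 85 days at 1.85% → €40,000 × 1.85% × 85/365 = €172.3288
13 Aug – 31 Dec 2014: 141 days at 1.75% → €40,000 × 1.75% × 141/365 = €270.4110
Total = €861.6438

€861.64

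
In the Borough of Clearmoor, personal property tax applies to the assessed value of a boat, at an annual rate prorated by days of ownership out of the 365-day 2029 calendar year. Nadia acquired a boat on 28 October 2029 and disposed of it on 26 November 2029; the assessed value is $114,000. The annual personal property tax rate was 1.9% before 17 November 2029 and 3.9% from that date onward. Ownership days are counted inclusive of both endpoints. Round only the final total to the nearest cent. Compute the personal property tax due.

28 October – 16 November 2029: 20 days at 1.9% → $114,000 × 1.9% × 20/365 = $118.6849
17 November – 26 November 2029: 10 days at 3.9% → $114,000 × 3.9% × 10/365 = $121.8082
Total = $240.4932

$240.49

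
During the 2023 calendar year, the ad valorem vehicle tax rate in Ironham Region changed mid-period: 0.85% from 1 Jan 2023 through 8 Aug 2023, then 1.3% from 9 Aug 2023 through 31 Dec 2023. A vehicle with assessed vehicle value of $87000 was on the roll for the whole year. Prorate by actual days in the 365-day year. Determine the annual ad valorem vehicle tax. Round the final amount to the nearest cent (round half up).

$895.03

1 Jan – 8 Aug 2023: 220 days at 0.85% → $87000 × 0.85% × 220/365 = $445.7260
9 Aug – 31 Dec 2023: 145 days at 1.3% → $87000 × 1.3% × 145/365 = $449.3014
Total = $895.0274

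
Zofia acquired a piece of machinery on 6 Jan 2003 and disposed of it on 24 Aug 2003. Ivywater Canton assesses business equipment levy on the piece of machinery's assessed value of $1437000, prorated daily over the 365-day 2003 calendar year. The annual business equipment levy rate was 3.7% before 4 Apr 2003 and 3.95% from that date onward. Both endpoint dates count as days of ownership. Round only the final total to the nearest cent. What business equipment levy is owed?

6 Jan – 3 Apr 2003: 88 days at 3.7% → $1437000 × 3.7% × 88/365 = $12818.8274
4 Apr – 24 Aug 2003: 143 days at 3.95% → $1437000 × 3.95% × 143/365 = $22238.0671
Total = $35056.8945

$35056.89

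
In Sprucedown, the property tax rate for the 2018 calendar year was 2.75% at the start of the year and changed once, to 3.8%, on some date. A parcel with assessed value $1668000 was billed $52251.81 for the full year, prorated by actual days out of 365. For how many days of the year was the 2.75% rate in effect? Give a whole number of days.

Let d = days at the first rate; then 365 − d days at the second rate.
$1668000 × [2.75%·d + 3.8%·(365−d)] / 365 = $52251.81
Solving gives d = 232, so the new rate took effect on August 21, 2018.

232 days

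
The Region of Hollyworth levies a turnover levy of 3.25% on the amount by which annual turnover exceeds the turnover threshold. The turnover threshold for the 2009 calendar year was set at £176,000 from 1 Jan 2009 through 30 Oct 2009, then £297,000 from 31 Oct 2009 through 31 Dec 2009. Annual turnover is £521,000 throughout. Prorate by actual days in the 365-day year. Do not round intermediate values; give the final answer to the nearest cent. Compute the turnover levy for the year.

£10,544.51

1 Jan – 30 Oct 2009: 303 days, exemption £176,000 → (£521,000 − £176,000) × 3.25% × 303/365 = £9,307.9110
31 Oct – 31 Dec 2009: 62 days, exemption £297,000 → (£521,000 − £297,000) × 3.25% × 62/365 = £1,236.6027
Total = £10,544.5137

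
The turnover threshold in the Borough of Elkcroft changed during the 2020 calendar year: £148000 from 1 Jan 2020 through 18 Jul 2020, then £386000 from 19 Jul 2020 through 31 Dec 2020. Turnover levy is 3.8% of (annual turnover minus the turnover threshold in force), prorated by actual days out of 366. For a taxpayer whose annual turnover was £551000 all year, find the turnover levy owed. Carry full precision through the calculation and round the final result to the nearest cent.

1 Jan – 18 Jul 2020: 200 days, exemption £148000 → (£551000 − £148000) × 3.8% × 200/366 = £8368.3060
19 Jul – 31 Dec 2020: 166 days, exemption £386000 → (£551000 − £386000) × 3.8% × 166/366 = £2843.7705
Total = £11212.0765

£11212.08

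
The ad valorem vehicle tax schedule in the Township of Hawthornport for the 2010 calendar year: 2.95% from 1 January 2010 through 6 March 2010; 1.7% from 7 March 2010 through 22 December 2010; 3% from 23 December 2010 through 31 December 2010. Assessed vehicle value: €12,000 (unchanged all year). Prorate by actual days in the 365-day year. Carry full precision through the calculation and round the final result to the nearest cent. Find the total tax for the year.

1 January – 6 March 2010: 65 days at 2.95% → €12,000 × 2.95% × 65/365 = €63.0411
7 March – 22 December 2010: 291 days at 1.7% → €12,000 × 1.7% × 291/365 = €162.6411
23 December – 31 December 2010: 9 days at 3% → €12,000 × 3% × 9/365 = €8.8767
Total = €234.5589

€234.56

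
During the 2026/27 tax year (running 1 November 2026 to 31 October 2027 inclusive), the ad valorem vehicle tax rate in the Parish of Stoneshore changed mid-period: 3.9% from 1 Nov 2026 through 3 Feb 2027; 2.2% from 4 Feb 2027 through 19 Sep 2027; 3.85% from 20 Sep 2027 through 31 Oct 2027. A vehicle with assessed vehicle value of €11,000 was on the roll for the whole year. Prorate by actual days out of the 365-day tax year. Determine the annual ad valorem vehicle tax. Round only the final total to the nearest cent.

1 Nov 2026 – 3 Feb 2027: 95 days at 3.9% → €11,000 × 3.9% × 95/365 = €111.6575
4 Feb – 19 Sep 2027: 228 days at 2.2% → €11,000 × 2.2% × 228/365 = €151.1671
20 Sep – 31 Oct 2027: 42 days at 3.85% → €11,000 × 3.85% × 42/365 = €48.7315
Total = €311.5562

€311.56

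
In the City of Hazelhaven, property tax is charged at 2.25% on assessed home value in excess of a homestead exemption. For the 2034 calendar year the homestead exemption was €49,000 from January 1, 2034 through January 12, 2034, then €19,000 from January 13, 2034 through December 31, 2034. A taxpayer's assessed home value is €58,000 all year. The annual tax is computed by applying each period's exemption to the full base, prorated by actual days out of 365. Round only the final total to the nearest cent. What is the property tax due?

January 1 – January 12, 2034: 12 days, exemption €49,000 → (€58,000 − €49,000) × 2.25% × 12/365 = €6.6575
January 13 – December 31, 2034: 353 days, exemption €19,000 → (€58,000 − €19,000) × 2.25% × 353/365 = €848.6507
Total = €855.3082

€855.31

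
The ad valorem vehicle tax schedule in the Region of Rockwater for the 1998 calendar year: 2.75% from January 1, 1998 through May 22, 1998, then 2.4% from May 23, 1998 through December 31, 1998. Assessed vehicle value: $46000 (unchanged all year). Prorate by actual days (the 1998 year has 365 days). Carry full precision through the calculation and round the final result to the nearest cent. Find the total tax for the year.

January 1 – May 22, 1998: 142 days at 2.75% → $46000 × 2.75% × 142/365 = $492.1370
May 23 – December 31, 1998: 223 days at 2.4% → $46000 × 2.4% × 223/365 = $674.4986
Total = $1166.6356

$1166.64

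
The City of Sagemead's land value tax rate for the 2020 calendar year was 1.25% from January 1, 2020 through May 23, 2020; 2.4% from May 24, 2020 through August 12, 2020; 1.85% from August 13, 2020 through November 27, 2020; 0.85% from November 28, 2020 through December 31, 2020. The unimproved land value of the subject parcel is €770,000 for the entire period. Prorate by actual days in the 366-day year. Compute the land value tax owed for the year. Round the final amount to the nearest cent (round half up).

€12,649.25

January 1 – May 23, 2020: 144 days at 1.25% → €770,000 × 1.25% × 144/366 = €3,786.8852
May 24 – August 12, 2020: 81 days at 2.4% → €770,000 × 2.4% × 81/366 = €4,089.8361
August 13 – November 27, 2020: 107 days at 1.85% → €770,000 × 1.85% × 107/366 = €4,164.5219
November 28 – December 31, 2020: 34 days at 0.85% → €770,000 × 0.85% × 34/366 = €608.0055
Total = €12,649.2486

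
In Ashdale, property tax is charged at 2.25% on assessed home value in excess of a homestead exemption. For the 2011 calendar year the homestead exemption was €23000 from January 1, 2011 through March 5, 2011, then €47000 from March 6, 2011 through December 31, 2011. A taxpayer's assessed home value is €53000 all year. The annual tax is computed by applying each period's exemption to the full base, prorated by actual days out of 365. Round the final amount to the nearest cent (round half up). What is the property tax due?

€229.68

January 1 – March 5, 2011: 64 days, exemption €23000 → (€53000 − €23000) × 2.25% × 64/365 = €118.3562
March 6 – December 31, 2011: 301 days, exemption €47000 → (€53000 − €47000) × 2.25% × 301/365 = €111.3288
Total = €229.6849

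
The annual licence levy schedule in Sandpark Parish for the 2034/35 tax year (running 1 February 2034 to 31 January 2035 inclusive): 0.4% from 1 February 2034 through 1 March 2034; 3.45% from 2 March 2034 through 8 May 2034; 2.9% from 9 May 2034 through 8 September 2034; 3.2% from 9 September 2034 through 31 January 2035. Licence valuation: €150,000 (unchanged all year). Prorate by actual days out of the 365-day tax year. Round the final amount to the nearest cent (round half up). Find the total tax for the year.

€4,384.52

1 February – 1 March 2034: 29 days at 0.4% → €150,000 × 0.4% × 29/365 = €47.6712
2 March – 8 May 2034: 68 days at 3.45% → €150,000 × 3.45% × 68/365 = €964.1096
9 May – 8 September 2034: 123 days at 2.9% → €150,000 × 2.9% × 123/365 = €1,465.8904
9 September 2034 – 31 January 2035: 145 days at 3.2% → €150,000 × 3.2% × 145/365 = €1,906.8493
Total = €4,384.5205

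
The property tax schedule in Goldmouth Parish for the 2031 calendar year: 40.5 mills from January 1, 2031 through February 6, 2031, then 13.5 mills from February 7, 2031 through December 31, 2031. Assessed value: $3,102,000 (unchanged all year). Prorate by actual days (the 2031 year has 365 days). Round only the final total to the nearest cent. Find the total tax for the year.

$50,367.13

January 1 – February 6, 2031: 37 days at 40.5 mills → $3,102,000 × 4.05% × 37/365 = $12,735.1973
February 7 – December 31, 2031: 328 days at 13.5 mills → $3,102,000 × 1.35% × 328/365 = $37,631.9342
Total = $50,367.1315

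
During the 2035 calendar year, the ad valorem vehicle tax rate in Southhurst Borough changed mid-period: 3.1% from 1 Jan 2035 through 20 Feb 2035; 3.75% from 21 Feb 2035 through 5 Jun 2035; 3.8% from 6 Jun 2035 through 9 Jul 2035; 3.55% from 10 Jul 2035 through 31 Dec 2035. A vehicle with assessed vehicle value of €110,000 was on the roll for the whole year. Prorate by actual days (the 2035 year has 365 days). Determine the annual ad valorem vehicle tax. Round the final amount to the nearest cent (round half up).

€3,924.74

1 Jan – 20 Feb 2035: 51 days at 3.1% → €110,000 × 3.1% × 51/365 = €476.4658
21 Feb – 5 Jun 2035: 105 days at 3.75% → €110,000 × 3.75% × 105/365 = €1,186.6438
6 Jun – 9 Jul 2035: 34 days at 3.8% → €110,000 × 3.8% × 34/365 = €389.3699
10 Jul – 31 Dec 2035: 175 days at 3.55% → €110,000 × 3.55% × 175/365 = €1,872.2603
Total = €3,924.7397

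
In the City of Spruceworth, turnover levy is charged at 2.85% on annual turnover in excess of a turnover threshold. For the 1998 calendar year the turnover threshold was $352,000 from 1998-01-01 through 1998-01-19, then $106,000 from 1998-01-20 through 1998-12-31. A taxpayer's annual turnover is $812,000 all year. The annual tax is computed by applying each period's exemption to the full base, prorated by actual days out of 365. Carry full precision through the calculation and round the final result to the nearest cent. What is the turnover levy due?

$19,756.04

1998-01-01 to 1998-01-19: 19 days, exemption $352,000 → ($812,000 − $352,000) × 2.85% × 19/365 = $682.4384
1998-01-20 to 1998-12-31: 346 days, exemption $106,000 → ($812,000 − $106,000) × 2.85% × 346/365 = $19,073.6055
Total = $19,756.0438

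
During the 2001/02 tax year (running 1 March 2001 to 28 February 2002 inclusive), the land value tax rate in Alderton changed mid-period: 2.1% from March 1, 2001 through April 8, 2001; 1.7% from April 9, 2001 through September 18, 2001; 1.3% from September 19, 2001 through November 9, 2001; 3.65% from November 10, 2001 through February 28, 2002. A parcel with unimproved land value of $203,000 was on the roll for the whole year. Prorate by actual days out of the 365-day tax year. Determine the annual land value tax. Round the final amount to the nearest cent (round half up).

$4,625.90

March 1 – April 8, 2001: 39 days at 2.1% → $203,000 × 2.1% × 39/365 = $455.4986
April 9 – September 18, 2001: 163 days at 1.7% → $203,000 × 1.7% × 163/365 = $1,541.1315
September 19 – November 9, 2001: 52 days at 1.3% → $203,000 × 1.3% × 52/365 = $375.9671
November 10, 2001 – February 28, 2002: 111 days at 3.65% → $203,000 × 3.65% × 111/365 = $2,253.3000
Total = $4,625.8973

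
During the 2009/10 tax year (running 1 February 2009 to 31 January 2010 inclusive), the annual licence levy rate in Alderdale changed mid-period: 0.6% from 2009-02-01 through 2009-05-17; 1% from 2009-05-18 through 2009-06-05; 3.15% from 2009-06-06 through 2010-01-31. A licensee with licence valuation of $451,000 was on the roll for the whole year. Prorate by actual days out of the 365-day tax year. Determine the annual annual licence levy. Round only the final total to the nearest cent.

$10,361.88

2009-02-01 to 2009-05-17: 106 days at 0.6% → $451,000 × 0.6% × 106/365 = $785.8521
2009-05-18 to 2009-06-05: 19 days at 1% → $451,000 × 1% × 19/365 = $234.7671
2009-06-06 to 2010-01-31: 240 days at 3.15% → $451,000 × 3.15% × 240/365 = $9,341.2603
Total = $10,361.8795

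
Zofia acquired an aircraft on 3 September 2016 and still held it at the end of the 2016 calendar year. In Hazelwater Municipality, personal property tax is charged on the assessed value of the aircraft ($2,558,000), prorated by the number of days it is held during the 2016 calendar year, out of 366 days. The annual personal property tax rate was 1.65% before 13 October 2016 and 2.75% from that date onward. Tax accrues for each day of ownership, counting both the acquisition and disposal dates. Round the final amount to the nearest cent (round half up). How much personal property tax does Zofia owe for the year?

3 September – 12 October 2016: 40 days at 1.65% → $2,558,000 × 1.65% × 40/366 = $4,612.7869
13 October – 31 December 2016: 80 days at 2.75% → $2,558,000 × 2.75% × 80/366 = $15,375.9563
Total = $19,988.7432

$19,988.74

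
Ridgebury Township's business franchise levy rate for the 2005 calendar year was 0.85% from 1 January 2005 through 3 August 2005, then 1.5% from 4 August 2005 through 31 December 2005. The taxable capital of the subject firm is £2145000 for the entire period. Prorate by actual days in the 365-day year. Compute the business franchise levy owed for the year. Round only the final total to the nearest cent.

£23962.29

1 January – 3 August 2005: 215 days at 0.85% → £2145000 × 0.85% × 215/365 = £10739.6918
4 August – 31 December 2005: 150 days at 1.5% → £2145000 × 1.5% × 150/365 = £13222.6027
Total = £23962.2945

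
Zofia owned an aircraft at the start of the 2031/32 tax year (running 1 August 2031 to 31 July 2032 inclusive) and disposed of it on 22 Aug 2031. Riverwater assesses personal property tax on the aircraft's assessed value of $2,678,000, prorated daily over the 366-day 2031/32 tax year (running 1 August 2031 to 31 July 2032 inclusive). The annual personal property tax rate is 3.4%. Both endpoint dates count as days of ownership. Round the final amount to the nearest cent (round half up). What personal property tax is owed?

$5,473.07

Days held (1 Aug – 22 Aug 2031): 22 out of 366
Tax = $2,678,000 × 3.4% × 22/366 = $5,473.0710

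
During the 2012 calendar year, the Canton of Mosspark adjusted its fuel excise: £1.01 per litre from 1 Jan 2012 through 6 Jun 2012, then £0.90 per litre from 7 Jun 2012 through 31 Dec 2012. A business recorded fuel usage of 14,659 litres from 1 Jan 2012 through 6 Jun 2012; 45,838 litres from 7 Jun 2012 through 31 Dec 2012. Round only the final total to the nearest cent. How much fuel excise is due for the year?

1 Jan – 6 Jun 2012: 14,659 litres at £1.01/litre → £14,805.59
7 Jun – 31 Dec 2012: 45,838 litres at £0.90/litre → £41,254.20

£56,059.79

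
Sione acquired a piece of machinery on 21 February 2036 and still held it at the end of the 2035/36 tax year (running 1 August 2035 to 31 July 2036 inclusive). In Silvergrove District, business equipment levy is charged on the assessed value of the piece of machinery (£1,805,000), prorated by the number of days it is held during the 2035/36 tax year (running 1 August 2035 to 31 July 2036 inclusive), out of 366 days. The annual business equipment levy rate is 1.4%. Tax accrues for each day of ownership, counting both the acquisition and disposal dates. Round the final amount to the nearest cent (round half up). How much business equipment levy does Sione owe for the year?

£11,185.08

Days held (21 February – 31 July 2036): 162 out of 366
Tax = £1,805,000 × 1.4% × 162/366 = £11,185.0820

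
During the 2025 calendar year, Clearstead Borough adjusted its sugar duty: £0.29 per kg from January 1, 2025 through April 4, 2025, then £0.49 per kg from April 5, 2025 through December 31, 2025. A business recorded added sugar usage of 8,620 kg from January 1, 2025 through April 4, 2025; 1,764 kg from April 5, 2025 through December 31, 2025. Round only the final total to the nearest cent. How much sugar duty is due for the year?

January 1 – April 4, 2025: 8,620 kg at £0.29/kg → £2499.80
April 5 – December 31, 2025: 1,764 kg at £0.49/kg → £864.36

£3364.16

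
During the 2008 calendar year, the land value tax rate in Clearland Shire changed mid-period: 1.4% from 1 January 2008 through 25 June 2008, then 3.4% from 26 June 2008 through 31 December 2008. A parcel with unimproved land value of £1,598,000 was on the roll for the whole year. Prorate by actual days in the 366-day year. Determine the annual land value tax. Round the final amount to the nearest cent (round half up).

£38,875.93

1 January – 25 June 2008: 177 days at 1.4% → £1,598,000 × 1.4% × 177/366 = £10,819.2459
26 June – 31 December 2008: 189 days at 3.4% → £1,598,000 × 3.4% × 189/366 = £28,056.6885
Total = £38,875.9344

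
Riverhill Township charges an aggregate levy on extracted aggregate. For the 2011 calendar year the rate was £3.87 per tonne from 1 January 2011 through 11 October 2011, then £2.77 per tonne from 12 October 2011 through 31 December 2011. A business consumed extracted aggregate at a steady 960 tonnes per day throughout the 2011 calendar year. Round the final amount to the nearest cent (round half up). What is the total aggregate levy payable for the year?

£1270512.00

1 January – 11 October 2011: 284 days × 960 tonnes/day = 272,640 tonnes at £3.87/tonne → £1055116.80
12 October – 31 December 2011: 81 days × 960 tonnes/day = 77,760 tonnes at £2.77/tonne → £215395.20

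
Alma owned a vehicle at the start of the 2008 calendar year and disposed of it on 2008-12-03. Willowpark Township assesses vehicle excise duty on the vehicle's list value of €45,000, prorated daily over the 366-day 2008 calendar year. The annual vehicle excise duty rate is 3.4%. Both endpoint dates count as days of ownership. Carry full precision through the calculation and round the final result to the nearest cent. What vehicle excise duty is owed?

Days held (2008-01-01 to 2008-12-03): 338 out of 366
Tax = €45,000 × 3.4% × 338/366 = €1,412.9508

€1,412.95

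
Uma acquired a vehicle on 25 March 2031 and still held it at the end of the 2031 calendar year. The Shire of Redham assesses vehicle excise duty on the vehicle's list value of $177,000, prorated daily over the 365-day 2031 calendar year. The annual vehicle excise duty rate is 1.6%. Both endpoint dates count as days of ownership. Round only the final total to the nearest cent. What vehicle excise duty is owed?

$2,188.01

Days held (25 March – 31 December 2031): 282 out of 365
Tax = $177,000 × 1.6% × 282/365 = $2,188.0110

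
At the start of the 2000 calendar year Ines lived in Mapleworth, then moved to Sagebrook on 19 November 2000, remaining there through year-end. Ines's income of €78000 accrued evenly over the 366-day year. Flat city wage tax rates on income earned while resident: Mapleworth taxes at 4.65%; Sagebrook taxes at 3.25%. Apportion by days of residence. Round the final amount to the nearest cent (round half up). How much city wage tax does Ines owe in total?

€3498.70

Mapleworth, 1 January – 18 November 2000: 323 days → €78000 × 4.65% × 323/366 = €3200.8770
Sagebrook, 19 November – 31 December 2000: 43 days → €78000 × 3.25% × 43/366 = €297.8279
Total = €3498.7049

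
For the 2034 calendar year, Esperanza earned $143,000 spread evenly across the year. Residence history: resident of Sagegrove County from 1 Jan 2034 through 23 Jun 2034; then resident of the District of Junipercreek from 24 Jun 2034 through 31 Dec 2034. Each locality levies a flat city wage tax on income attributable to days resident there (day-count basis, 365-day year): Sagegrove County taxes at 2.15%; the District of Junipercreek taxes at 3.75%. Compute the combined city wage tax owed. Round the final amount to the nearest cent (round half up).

Sagegrove County, 1 Jan – 23 Jun 2034: 174 days → $143,000 × 2.15% × 174/365 = $1,465.6521
The District of Junipercreek, 24 Jun – 31 Dec 2034: 191 days → $143,000 × 3.75% × 191/365 = $2,806.1301
Total = $4,271.7822

$4,271.78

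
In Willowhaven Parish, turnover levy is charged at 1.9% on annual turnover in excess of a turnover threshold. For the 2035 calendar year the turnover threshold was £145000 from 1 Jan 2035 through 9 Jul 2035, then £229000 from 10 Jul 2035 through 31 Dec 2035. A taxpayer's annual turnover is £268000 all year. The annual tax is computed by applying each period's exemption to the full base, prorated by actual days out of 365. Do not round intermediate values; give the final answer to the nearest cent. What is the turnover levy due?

1 Jan – 9 Jul 2035: 190 days, exemption £145000 → (£268000 − £145000) × 1.9% × 190/365 = £1216.5205
10 Jul – 31 Dec 2035: 175 days, exemption £229000 → (£268000 − £229000) × 1.9% × 175/365 = £355.2740
Total = £1571.7945

£1571.79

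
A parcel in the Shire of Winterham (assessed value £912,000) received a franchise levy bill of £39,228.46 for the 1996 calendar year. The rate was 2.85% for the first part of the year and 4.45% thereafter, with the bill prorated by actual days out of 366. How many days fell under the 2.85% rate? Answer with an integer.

Let d = days at the first rate; then 366 − d days at the second rate.
£912,000 × [2.85%·d + 4.45%·(366−d)] / 366 = £39,228.46
Solving gives d = 34, so the new rate took effect on 4 Feb 1996.

34 days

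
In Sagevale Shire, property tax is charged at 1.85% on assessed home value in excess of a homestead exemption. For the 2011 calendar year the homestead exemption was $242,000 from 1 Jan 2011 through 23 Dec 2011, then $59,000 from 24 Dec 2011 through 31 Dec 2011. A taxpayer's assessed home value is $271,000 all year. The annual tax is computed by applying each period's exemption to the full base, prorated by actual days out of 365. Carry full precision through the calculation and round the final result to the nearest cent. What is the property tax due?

1 Jan – 23 Dec 2011: 357 days, exemption $242,000 → ($271,000 − $242,000) × 1.85% × 357/365 = $524.7411
24 Dec – 31 Dec 2011: 8 days, exemption $59,000 → ($271,000 − $59,000) × 1.85% × 8/365 = $85.9616
Total = $610.7027

$610.70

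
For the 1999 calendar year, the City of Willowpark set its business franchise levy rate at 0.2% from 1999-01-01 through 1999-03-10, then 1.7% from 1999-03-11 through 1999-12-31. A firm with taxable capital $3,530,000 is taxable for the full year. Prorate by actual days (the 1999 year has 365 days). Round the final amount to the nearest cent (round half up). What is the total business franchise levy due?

$50,000.27

1999-01-01 to 1999-03-10: 69 days at 0.2% → $3,530,000 × 0.2% × 69/365 = $1,334.6301
1999-03-11 to 1999-12-31: 296 days at 1.7% → $3,530,000 × 1.7% × 296/365 = $48,665.6438
Total = $50,000.2740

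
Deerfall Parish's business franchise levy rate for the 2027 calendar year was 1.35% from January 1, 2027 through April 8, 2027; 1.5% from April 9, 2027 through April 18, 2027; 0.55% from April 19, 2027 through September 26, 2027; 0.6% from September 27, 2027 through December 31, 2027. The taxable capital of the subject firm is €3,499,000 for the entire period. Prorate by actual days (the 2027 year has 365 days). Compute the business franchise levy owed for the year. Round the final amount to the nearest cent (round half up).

€28,131.00

January 1 – April 8, 2027: 98 days at 1.35% → €3,499,000 × 1.35% × 98/365 = €12,682.6767
April 9 – April 18, 2027: 10 days at 1.5% → €3,499,000 × 1.5% × 10/365 = €1,437.9452
April 19 – September 26, 2027: 161 days at 0.55% → €3,499,000 × 0.55% × 161/365 = €8,488.6699
September 27 – December 31, 2027: 96 days at 0.6% → €3,499,000 × 0.6% × 96/365 = €5,521.7096
Total = €28,131.0014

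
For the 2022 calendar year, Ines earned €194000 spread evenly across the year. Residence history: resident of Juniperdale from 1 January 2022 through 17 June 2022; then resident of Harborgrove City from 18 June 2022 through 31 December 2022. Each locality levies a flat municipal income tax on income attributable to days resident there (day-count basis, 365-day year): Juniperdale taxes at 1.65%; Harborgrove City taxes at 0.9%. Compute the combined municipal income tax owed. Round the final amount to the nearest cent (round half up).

Juniperdale, 1 January – 17 June 2022: 168 days → €194000 × 1.65% × 168/365 = €1473.3370
Harborgrove City, 18 June – 31 December 2022: 197 days → €194000 × 0.9% × 197/365 = €942.3616
Total = €2415.6986

€2415.70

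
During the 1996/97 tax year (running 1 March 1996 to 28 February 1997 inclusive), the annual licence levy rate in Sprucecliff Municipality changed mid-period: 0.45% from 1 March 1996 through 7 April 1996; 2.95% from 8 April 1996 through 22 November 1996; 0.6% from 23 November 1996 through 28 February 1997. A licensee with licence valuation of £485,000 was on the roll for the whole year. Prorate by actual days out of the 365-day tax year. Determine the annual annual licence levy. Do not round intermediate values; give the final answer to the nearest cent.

£9,985.02

1 March – 7 April 1996: 38 days at 0.45% → £485,000 × 0.45% × 38/365 = £227.2192
8 April – 22 November 1996: 229 days at 2.95% → £485,000 × 2.95% × 229/365 = £8,976.4863
23 November 1996 – 28 February 1997: 98 days at 0.6% → £485,000 × 0.6% × 98/365 = £781.3151
Total = £9,985.0205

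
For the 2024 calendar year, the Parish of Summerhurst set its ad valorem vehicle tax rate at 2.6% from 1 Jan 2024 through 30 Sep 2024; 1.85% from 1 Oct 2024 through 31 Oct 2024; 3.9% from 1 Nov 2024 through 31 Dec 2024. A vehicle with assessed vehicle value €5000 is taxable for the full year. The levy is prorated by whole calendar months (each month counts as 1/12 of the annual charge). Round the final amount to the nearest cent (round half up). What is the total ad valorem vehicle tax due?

€137.71

1 Jan – 30 Sep 2024: 9 months at 2.6% → €5000 × 2.6% × 9/12 = €97.5000
1 Oct – 31 Oct 2024: 1 month at 1.85% → €5000 × 1.85% × 1/12 = €7.7083
1 Nov – 31 Dec 2024: 2 months at 3.9% → €5000 × 3.9% × 2/12 = €32.5000
Total = €137.7083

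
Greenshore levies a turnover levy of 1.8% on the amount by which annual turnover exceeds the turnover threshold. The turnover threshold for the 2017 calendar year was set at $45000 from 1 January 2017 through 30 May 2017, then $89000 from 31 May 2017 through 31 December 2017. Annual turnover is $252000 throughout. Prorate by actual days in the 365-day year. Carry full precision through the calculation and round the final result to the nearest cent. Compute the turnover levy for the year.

$3259.48

1 January – 30 May 2017: 150 days, exemption $45000 → ($252000 − $45000) × 1.8% × 150/365 = $1531.2329
31 May – 31 December 2017: 215 days, exemption $89000 → ($252000 − $89000) × 1.8% × 215/365 = $1728.2466
Total = $3259.4795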